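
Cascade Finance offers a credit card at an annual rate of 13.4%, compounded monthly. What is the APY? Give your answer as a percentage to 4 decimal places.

14.2544%

EAR = (1 + 0.134/12)^12 − 1.
= 1.142544 − 1 = 14.2544%.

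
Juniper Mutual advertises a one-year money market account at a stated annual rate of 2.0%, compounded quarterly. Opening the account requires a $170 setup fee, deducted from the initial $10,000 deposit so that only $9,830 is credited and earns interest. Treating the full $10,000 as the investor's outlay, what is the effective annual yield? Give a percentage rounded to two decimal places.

Value after one year: 9,830 × (1 + 0.020/4)^4 = 9,830 × 1.020151 = $10,028.08.
Effective yield on the $10,000 outlay: 10,028.08 / 10,000 − 1 = 0.002808 = 0.28%.

0.28%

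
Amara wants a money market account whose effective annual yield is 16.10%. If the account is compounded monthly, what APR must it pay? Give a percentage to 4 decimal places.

(1 + r/12)^12 − 1 = 0.1610, so 1 + r/12 = 1.1610^(1/12).
r/12 = 0.012518, so r = 0.150214 = 15.0214%.

15.0214%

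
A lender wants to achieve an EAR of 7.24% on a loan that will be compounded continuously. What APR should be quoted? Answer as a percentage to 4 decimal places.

Continuous: nominal r satisfies e^r − 1 = 0.0724.
r = ln(1 + 0.0724) = ln(1.0724) = 0.069899 = 6.9899%.

6.9899%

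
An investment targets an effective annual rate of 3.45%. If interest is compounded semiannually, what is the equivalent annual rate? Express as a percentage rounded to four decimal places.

(1 + r/2)^2 − 1 = 0.0345, so 1 + r/2 = 1.0345^(1/2).
r/2 = 0.017104, so r = 0.034207 = 3.4207%.

3.4207%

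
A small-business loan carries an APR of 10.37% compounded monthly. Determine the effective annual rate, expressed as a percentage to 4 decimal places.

EAR = (1 + 0.1037/12)^12 − 1.
= 1.108774 − 1 = 10.8774%.

10.8774%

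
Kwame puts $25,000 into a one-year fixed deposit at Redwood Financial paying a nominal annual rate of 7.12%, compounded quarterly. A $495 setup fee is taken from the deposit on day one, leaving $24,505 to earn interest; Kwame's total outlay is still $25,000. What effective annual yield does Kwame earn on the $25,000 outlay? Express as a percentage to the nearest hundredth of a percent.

Value after one year: 24,505 × (1 + 0.0712/4)^4 = 24,505 × 1.073124 = $26,296.90.
Effective yield on the $25,000 outlay: 26,296.90 / 25,000 − 1 = 0.051876 = 5.19%.

5.19%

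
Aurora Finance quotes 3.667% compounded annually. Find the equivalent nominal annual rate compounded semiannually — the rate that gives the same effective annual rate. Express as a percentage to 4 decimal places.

Compounded annually, EAR = nominal = 0.036670.
Solve (1 + r/2)^2 = 1.036670: r/2 = 1.036670^(1/2) − 1 = 0.018170, so r = 0.036340 = 3.6340%.

3.6340%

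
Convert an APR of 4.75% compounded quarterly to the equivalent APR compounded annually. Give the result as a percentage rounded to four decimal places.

EAR = (1 + 0.0475/4)^4 − 1 = 0.048353.
Compounded annually, the equivalent nominal rate is the EAR itself: 4.8353%.

4.8353%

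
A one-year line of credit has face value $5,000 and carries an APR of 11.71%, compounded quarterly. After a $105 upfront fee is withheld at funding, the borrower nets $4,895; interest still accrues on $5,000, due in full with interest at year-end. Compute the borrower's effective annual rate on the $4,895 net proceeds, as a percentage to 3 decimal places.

14.642%

Amount owed after one year: 5,000 × (1 + 0.1171/4)^4 = 5,000 × 1.122343 = $5,611.72.
Effective rate on net proceeds: 5,611.72 / 4,895 − 1 = 0.146418 = 14.642%.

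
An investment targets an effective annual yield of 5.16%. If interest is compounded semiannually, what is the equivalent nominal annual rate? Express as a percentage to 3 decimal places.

5.095%

(1 + r/2)^2 − 1 = 0.0516, so 1 + r/2 = 1.0516^(1/2).
r/2 = 0.025475, so r = 0.050951 = 5.095%.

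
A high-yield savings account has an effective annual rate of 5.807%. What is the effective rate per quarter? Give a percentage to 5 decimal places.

The per-quarter rate i satisfies (1 + i)^4 = 1 + 0.05807.
i = 1.05807^(1/4) − 1 = 0.0142117 = 1.42117%.

1.42117%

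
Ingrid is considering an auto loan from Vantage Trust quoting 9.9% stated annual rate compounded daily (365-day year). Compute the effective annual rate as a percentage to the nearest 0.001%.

EAR = (1 + 0.099/365)^365 − 1.
= (1 + 0.000271)^365 − 1 = 1.104051 − 1 = 10.405%.

10.405%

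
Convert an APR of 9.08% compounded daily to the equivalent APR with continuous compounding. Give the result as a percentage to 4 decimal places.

EAR = (1 + 0.0908/365)^365 − 1 = 0.095038.
Equivalent continuous rate: r = ln(1 + 0.095038) = 0.090789 = 9.0789%.

9.0789%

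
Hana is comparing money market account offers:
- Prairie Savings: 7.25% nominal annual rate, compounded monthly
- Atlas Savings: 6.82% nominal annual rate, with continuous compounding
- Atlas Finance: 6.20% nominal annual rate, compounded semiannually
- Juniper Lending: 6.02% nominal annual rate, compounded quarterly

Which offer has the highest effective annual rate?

Prairie Savings

Prairie Savings: (1 + 0.0725/12)^12 − 1 = 7.496%
Atlas Savings: e^0.0682 − 1 = 7.058%
Atlas Finance: (1 + 0.0620/2)^2 − 1 = 6.296%
Juniper Lending: (1 + 0.0602/4)^4 − 1 = 6.157%
The highest effective annual rate is Prairie Savings at 7.496%.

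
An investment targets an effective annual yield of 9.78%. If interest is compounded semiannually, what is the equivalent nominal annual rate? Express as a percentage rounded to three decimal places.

9.552%

(1 + r/2)^2 − 1 = 0.0978, so 1 + r/2 = 1.0978^(1/2).
r/2 = 0.047760, so r = 0.095519 = 9.552%.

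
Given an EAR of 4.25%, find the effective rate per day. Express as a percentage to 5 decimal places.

The per-day rate i satisfies (1 + i)^365 = 1 + 0.0425.
i = 1.0425^(1/365) − 1 = 0.0001140 = 0.01140%.

0.01140%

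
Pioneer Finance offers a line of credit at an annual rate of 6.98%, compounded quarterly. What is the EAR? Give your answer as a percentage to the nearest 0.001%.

7.165%

EAR = (1 + 0.0698/4)^4 − 1.
= (1 + 0.017450)^4 − 1 = 1.071648 − 1 = 7.165%.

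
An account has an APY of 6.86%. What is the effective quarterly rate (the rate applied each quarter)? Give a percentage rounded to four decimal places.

The per-quarter rate i satisfies (1 + i)^4 = 1 + 0.0686.
i = 1.0686^(1/4) − 1 = 0.0167257 = 1.6726%.

1.6726%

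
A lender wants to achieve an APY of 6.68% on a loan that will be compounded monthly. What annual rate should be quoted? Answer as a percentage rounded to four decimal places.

6.4838%

(1 + r/12)^12 − 1 = 0.0668, so 1 + r/12 = 1.0668^(1/12).
r/12 = 0.005403, so r = 0.064838 = 6.4838%.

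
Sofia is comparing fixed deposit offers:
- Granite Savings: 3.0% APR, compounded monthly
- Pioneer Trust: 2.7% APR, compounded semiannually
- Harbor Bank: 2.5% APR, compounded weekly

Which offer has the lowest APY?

Granite Savings: (1 + 0.030/12)^12 − 1 = 3.042%
Pioneer Trust: (1 + 0.027/2)^2 − 1 = 2.718%
Harbor Bank: (1 + 0.025/52)^52 − 1 = 2.531%
The lowest effective annual rate is Harbor Bank at 2.531%.

Harbor Bank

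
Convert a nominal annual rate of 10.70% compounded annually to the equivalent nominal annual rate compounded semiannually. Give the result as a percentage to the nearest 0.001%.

10.428%

Compounded annually, EAR = nominal = 0.107000.
Solve (1 + r/2)^2 = 1.107000: r/2 = 1.107000^(1/2) − 1 = 0.052141, so r = 0.104281 = 10.428%.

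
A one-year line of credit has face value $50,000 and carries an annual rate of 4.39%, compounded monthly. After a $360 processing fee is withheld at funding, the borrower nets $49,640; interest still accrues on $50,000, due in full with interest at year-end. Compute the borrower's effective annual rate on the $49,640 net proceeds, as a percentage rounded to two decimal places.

5.24%

Amount owed after one year: 50,000 × (1 + 0.0439/12)^12 = 50,000 × 1.044794 = $52,239.71.
Effective rate on net proceeds: 52,239.71 / 49,640 − 1 = 0.052371 = 5.24%.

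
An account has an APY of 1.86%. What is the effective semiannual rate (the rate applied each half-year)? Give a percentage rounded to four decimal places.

The per-half-year rate i satisfies (1 + i)^2 = 1 + 0.0186.
i = 1.0186^(1/2) − 1 = 0.0092572 = 0.9257%.

0.9257%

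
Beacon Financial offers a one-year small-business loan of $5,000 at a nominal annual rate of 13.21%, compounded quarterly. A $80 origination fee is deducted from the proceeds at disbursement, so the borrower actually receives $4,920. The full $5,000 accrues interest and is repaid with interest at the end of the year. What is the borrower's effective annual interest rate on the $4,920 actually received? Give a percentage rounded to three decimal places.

15.731%

Amount owed after one year: 5,000 × (1 + 0.1321/4)^4 = 5,000 × 1.138789 = $5,693.95.
Effective rate on net proceeds: 5,693.95 / 4,920 − 1 = 0.157306 = 15.731%.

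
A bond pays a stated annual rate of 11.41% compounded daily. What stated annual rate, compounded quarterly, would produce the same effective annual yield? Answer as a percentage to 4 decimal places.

EAR = (1 + 0.1141/365)^365 − 1 = 0.120844.
Solve (1 + r/4)^4 = 1.120844: r/4 = 1.120844^(1/4) − 1 = 0.028931, so r = 0.115725 = 11.5725%.

11.5725%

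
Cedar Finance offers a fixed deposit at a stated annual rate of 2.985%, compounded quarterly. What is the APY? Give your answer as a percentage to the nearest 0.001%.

EAR = (1 + 0.02985/4)^4 − 1.
= 1.030186 − 1 = 3.019%.

3.019%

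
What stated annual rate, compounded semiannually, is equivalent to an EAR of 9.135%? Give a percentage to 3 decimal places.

(1 + r/2)^2 − 1 = 0.09135, so 1 + r/2 = 1.09135^(1/2).
r/2 = 0.044677, so r = 0.089354 = 8.935%.

8.935%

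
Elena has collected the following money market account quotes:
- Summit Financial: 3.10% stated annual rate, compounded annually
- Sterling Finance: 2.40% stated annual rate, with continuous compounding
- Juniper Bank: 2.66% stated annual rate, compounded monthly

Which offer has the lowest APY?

Sterling Finance

Summit Financial: compounded annually, EAR = 3.100%
Sterling Finance: e^0.0240 − 1 = 2.429%
Juniper Bank: (1 + 0.0266/12)^12 − 1 = 2.693%
The lowest effective annual rate is Sterling Finance at 2.429%.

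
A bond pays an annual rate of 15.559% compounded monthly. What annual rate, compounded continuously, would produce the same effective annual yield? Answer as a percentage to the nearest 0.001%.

15.459%

EAR = (1 + 0.15559/12)^12 − 1 = 0.167179.
Equivalent continuous rate: r = ln(1 + 0.167179) = 0.154590 = 15.459%.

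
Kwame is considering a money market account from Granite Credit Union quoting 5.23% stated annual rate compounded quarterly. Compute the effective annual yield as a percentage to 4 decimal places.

5.3335%

EAR = (1 + 0.0523/4)^4 − 1.
= 1.053335 − 1 = 5.3335%.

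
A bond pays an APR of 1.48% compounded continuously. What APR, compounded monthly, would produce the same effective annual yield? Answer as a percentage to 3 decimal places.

1.481%

EAR under continuous compounding: e^0.0148 − 1 = 0.014910.
Solve (1 + r/12)^12 = 1.014910: r/12 = 1.014910^(1/12) − 1 = 0.001234, so r = 0.014809 = 1.481%.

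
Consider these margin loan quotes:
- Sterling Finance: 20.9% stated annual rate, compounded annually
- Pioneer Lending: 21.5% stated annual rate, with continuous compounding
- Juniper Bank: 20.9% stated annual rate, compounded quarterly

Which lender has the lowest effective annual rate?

Sterling Finance: compounded annually, EAR = 20.900%
Pioneer Lending: e^0.215 − 1 = 23.986%
Juniper Bank: (1 + 0.209/4)^4 − 1 = 22.596%
The lowest effective annual rate is Sterling Finance at 20.900%.

Sterling Finance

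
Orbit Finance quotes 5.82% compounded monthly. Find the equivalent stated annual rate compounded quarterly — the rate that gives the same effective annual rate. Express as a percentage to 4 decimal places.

5.8483%

EAR = (1 + 0.0582/12)^12 − 1 = 0.059778.
Solve (1 + r/4)^4 = 1.059778: r/4 = 1.059778^(1/4) − 1 = 0.014621, so r = 0.058483 = 5.8483%.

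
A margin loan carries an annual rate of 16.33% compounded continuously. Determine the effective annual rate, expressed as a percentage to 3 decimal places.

With continuous compounding, EAR = e^0.1633 − 1.
e^0.1633 = 1.177390, so EAR = 0.177390 = 17.739%.

17.739%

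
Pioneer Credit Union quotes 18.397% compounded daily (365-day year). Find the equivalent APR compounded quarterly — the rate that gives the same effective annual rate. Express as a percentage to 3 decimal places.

EAR = (1 + 0.18397/365)^365 − 1 = 0.201924.
Solve (1 + r/4)^4 = 1.201924: r/4 = 1.201924^(1/4) − 1 = 0.047054, so r = 0.188218 = 18.822%.

18.822%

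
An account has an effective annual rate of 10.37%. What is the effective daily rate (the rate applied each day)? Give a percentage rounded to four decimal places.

The per-day rate i satisfies (1 + i)^365 = 1 + 0.1037.
i = 1.1037^(1/365) − 1 = 0.0002704 = 0.0270%.

0.0270%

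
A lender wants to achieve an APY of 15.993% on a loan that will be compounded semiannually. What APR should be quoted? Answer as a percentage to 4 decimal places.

(1 + r/2)^2 − 1 = 0.15993, so 1 + r/2 = 1.15993^(1/2).
r/2 = 0.077000, so r = 0.154001 = 15.4001%.

15.4001%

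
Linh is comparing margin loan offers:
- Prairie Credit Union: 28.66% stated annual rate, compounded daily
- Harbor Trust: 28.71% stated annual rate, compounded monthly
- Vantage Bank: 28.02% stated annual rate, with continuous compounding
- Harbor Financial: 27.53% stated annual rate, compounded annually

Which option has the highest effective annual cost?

Prairie Credit Union: (1 + 0.2866/365)^365 − 1 = 33.174%
Harbor Trust: (1 + 0.2871/12)^12 − 1 = 32.806%
Vantage Bank: e^0.2802 − 1 = 32.339%
Harbor Financial: compounded annually, EAR = 27.530%
The highest effective annual rate is Prairie Credit Union at 33.174%.

Prairie Credit Union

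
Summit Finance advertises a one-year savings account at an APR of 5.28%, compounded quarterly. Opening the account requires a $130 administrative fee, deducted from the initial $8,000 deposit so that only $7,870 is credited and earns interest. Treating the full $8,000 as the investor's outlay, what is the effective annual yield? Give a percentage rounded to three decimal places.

3.673%

Value after one year: 7,870 × (1 + 0.0528/4)^4 = 7,870 × 1.053855 = $8,293.84.
Effective yield on the $8,000 outlay: 8,293.84 / 8,000 − 1 = 0.036730 = 3.673%.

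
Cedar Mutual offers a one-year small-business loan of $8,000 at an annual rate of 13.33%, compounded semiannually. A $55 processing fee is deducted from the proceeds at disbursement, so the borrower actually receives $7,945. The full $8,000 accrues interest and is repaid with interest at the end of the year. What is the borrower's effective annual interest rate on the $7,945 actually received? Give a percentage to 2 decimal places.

Amount owed after one year: 8,000 × (1 + 0.1333/2)^2 = 8,000 × 1.137742 = $9,101.94.
Effective rate on net proceeds: 9,101.94 / 7,945 − 1 = 0.145618 = 14.56%.

14.56%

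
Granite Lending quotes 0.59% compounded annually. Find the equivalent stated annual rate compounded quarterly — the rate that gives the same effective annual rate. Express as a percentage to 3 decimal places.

0.589%

Compounded annually, EAR = nominal = 0.005900.
Solve (1 + r/4)^4 = 1.005900: r/4 = 1.005900^(1/4) − 1 = 0.001472, so r = 0.005887 = 0.589%.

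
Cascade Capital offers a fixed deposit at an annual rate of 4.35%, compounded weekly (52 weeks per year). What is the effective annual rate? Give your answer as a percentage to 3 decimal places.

EAR = (1 + 0.0435/52)^52 − 1.
= (1 + 0.000837)^52 − 1 = 1.044441 − 1 = 4.444%.

4.444%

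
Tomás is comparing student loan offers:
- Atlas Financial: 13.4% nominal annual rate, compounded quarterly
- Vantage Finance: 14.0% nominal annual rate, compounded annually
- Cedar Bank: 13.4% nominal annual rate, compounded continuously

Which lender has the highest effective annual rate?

Atlas Financial: (1 + 0.134/4)^4 − 1 = 14.089%
Vantage Finance: compounded annually, EAR = 14.000%
Cedar Bank: e^0.134 − 1 = 14.339%
The highest effective annual rate is Cedar Bank at 14.339%.

Cedar Bank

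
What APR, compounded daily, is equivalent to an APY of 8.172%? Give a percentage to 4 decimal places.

(1 + r/365)^365 − 1 = 0.08172, so 1 + r/365 = 1.08172^(1/365).
r/365 = 0.000215, so r = 0.078561 = 7.8561%.

7.8561%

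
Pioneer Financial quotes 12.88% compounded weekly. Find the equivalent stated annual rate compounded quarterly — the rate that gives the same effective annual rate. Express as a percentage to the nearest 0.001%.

EAR = (1 + 0.1288/52)^52 − 1 = 0.137281.
Solve (1 + r/4)^4 = 1.137281: r/4 = 1.137281^(1/4) − 1 = 0.032683, so r = 0.130732 = 13.073%.

13.073%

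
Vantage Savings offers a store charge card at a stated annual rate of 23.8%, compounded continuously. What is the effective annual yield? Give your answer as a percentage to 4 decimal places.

26.8709%

With continuous compounding, EAR = e^0.238 − 1.
e^0.238 = 1.268709, so EAR = 0.268709 = 26.8709%.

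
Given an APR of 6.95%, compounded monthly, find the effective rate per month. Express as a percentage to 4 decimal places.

0.5792%

With a nominal annual rate compounded monthly, the periodic rate is the nominal rate divided by 12.
i = 0.0695 / 12 = 0.0057917 = 0.5792%.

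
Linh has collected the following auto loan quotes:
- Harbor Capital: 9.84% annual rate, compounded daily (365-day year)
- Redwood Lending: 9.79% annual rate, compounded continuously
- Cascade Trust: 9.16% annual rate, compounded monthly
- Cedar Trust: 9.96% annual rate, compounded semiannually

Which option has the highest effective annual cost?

Harbor Capital

Harbor Capital: (1 + 0.0984/365)^365 − 1 = 10.339%
Redwood Lending: e^0.0979 − 1 = 10.285%
Cascade Trust: (1 + 0.0916/12)^12 − 1 = 9.555%
Cedar Trust: (1 + 0.0996/2)^2 − 1 = 10.208%
The highest effective annual rate is Harbor Capital at 10.339%.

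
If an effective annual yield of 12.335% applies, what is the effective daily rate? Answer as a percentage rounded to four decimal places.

0.0319%

The per-day rate i satisfies (1 + i)^365 = 1 + 0.12335.
i = 1.12335^(1/365) − 1 = 0.0003187 = 0.0319%.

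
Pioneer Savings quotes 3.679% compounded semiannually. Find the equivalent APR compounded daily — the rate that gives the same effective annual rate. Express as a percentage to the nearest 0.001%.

EAR = (1 + 0.03679/2)^2 − 1 = 0.037128.
Solve (1 + r/365)^365 = 1.037128: r/365 = 1.037128^(1/365) − 1 = 0.000100, so r = 0.036458 = 3.646%.

3.646%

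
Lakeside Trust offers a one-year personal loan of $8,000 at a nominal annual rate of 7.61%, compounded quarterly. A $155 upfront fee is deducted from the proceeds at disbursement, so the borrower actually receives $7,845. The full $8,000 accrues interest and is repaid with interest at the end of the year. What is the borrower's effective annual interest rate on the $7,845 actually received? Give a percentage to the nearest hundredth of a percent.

9.96%

Amount owed after one year: 8,000 × (1 + 0.0761/4)^4 = 8,000 × 1.078299 = $8,626.40.
Effective rate on net proceeds: 8,626.40 / 7,845 − 1 = 0.099604 = 9.96%.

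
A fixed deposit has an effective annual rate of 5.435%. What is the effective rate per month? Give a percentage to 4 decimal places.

The per-month rate i satisfies (1 + i)^12 = 1 + 0.05435.
i = 1.05435^(1/12) − 1 = 0.0044201 = 0.4420%.

0.4420%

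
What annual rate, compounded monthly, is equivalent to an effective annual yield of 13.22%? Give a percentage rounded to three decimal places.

(1 + r/12)^12 − 1 = 0.1322, so 1 + r/12 = 1.1322^(1/12).
r/12 = 0.010401, so r = 0.124807 = 12.481%.

12.481%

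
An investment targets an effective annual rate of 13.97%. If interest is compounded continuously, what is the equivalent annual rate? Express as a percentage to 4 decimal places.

13.0765%

Continuous: nominal r satisfies e^r − 1 = 0.1397.
r = ln(1 + 0.1397) = ln(1.1397) = 0.130765 = 13.0765%.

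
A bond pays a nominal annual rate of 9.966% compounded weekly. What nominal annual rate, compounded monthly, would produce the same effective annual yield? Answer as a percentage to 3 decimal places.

9.998%

EAR = (1 + 0.09966/52)^52 − 1 = 0.104690.
Solve (1 + r/12)^12 = 1.104690: r/12 = 1.104690^(1/12) − 1 = 0.008332, so r = 0.099979 = 9.998%.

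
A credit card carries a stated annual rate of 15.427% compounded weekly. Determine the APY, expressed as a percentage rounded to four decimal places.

EAR = (1 + 0.15427/52)^52 − 1.
= (1 + 0.002967)^52 − 1 = 1.166539 − 1 = 16.6539%.

16.6539%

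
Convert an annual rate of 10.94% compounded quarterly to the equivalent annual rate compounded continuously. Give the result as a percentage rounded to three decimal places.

EAR = (1 + 0.1094/4)^4 − 1 = 0.113971.
Equivalent continuous rate: r = ln(1 + 0.113971) = 0.107931 = 10.793%.

10.793%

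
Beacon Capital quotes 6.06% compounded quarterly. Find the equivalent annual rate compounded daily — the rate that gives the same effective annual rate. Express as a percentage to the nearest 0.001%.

EAR = (1 + 0.0606/4)^4 − 1 = 0.061991.
Solve (1 + r/365)^365 = 1.061991: r/365 = 1.061991^(1/365) − 1 = 0.000165, so r = 0.060150 = 6.015%.

6.015%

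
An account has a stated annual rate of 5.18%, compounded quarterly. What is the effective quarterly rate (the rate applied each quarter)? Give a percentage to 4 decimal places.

1.2950%

With a nominal annual rate compounded quarterly, the periodic rate is the nominal rate divided by 4.
i = 0.0518 / 4 = 0.0129500 = 1.2950%.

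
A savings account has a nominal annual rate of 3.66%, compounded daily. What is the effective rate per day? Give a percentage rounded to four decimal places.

With a nominal annual rate compounded daily, the periodic rate is the nominal rate divided by 365.
i = 0.0366 / 365 = 0.0001003 = 0.0100%.

0.0100%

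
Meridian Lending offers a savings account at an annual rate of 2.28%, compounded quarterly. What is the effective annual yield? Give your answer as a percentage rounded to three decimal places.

2.300%

EAR = (1 + 0.0228/4)^4 − 1.
= (1 + 0.005700)^4 − 1 = 1.022996 − 1 = 2.300%.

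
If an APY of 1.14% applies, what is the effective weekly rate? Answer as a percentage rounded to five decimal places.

0.02180%

The per-week rate i satisfies (1 + i)^52 = 1 + 0.0114.
i = 1.0114^(1/52) − 1 = 0.0002180 = 0.02180%.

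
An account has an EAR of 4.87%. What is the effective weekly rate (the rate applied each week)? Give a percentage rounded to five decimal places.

0.09149%

The per-week rate i satisfies (1 + i)^52 = 1 + 0.0487.
i = 1.0487^(1/52) − 1 = 0.0009149 = 0.09149%.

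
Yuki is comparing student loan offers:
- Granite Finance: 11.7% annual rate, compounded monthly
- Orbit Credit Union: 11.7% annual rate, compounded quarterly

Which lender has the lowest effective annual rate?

Orbit Credit Union

Granite Finance: (1 + 0.117/12)^12 − 1 = 12.348%
Orbit Credit Union: (1 + 0.117/4)^4 − 1 = 12.223%
The lowest effective annual rate is Orbit Credit Union at 12.223%.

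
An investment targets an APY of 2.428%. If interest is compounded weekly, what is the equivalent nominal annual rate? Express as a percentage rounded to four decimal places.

2.3995%

(1 + r/52)^52 − 1 = 0.02428, so 1 + r/52 = 1.02428^(1/52).
r/52 = 0.000461, so r = 0.023995 = 2.3995%.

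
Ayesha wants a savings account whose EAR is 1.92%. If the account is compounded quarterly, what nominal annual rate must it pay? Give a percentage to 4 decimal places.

1.9063%

(1 + r/4)^4 − 1 = 0.0192, so 1 + r/4 = 1.0192^(1/4).
r/4 = 0.004766, so r = 0.019063 = 1.9063%.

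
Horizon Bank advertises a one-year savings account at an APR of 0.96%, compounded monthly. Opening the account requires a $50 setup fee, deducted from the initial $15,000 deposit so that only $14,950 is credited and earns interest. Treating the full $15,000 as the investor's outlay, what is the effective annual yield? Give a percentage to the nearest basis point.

0.63%

Value after one year: 14,950 × (1 + 0.0096/12)^12 = 14,950 × 1.009642 = $15,094.15.
Effective yield on the $15,000 outlay: 15,094.15 / 15,000 − 1 = 0.006277 = 0.63%.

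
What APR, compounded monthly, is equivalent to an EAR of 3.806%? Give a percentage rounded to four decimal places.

3.7412%

(1 + r/12)^12 − 1 = 0.03806, so 1 + r/12 = 1.03806^(1/12).
r/12 = 0.003118, so r = 0.037412 = 3.7412%.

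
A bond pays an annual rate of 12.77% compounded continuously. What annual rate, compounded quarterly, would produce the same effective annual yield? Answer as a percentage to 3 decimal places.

12.976%

EAR under continuous compounding: e^0.1277 − 1 = 0.136212.
Solve (1 + r/4)^4 = 1.136212: r/4 = 1.136212^(1/4) − 1 = 0.032440, so r = 0.129760 = 12.976%.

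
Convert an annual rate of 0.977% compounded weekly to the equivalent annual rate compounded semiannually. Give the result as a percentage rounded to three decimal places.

EAR = (1 + 0.00977/52)^52 − 1 = 0.009817.
Solve (1 + r/2)^2 = 1.009817: r/2 = 1.009817^(1/2) − 1 = 0.004896, so r = 0.009793 = 0.979%.

0.979%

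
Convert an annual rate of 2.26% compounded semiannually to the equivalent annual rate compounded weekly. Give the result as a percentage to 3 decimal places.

2.248%

EAR = (1 + 0.0226/2)^2 − 1 = 0.022728.
Solve (1 + r/52)^52 = 1.022728: r/52 = 1.022728^(1/52) − 1 = 0.000432, so r = 0.022478 = 2.248%.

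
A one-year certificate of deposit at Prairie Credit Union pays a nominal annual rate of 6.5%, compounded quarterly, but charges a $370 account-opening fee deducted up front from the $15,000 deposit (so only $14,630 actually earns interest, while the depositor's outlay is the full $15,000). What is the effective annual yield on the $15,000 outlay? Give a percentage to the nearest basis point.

4.03%

Value after one year: 14,630 × (1 + 0.065/4)^4 = 14,630 × 1.066602 = $15,604.38.
Effective yield on the $15,000 outlay: 15,604.38 / 15,000 − 1 = 0.040292 = 4.03%.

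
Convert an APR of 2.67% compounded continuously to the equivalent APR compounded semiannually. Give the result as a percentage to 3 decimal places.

EAR under continuous compounding: e^0.0267 − 1 = 0.027060.
Solve (1 + r/2)^2 = 1.027060: r/2 = 1.027060^(1/2) − 1 = 0.013440, so r = 0.026879 = 2.688%.

2.688%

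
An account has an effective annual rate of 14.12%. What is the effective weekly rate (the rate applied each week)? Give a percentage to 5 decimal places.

0.25432%

The per-week rate i satisfies (1 + i)^52 = 1 + 0.1412.
i = 1.1412^(1/52) − 1 = 0.0025432 = 0.25432%.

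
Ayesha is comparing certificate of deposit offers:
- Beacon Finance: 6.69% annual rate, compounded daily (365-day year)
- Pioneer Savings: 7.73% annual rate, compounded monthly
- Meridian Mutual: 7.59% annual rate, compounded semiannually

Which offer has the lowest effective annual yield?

Beacon Finance: (1 + 0.0669/365)^365 − 1 = 6.918%
Pioneer Savings: (1 + 0.0773/12)^12 − 1 = 8.010%
Meridian Mutual: (1 + 0.0759/2)^2 − 1 = 7.734%
The lowest effective annual rate is Beacon Finance at 6.918%.

Beacon Finance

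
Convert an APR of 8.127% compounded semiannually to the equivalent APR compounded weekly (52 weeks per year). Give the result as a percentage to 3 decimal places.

EAR = (1 + 0.08127/2)^2 − 1 = 0.082921.
Solve (1 + r/52)^52 = 1.082921: r/52 = 1.082921^(1/52) − 1 = 0.001533, so r = 0.079723 = 7.972%.

7.972%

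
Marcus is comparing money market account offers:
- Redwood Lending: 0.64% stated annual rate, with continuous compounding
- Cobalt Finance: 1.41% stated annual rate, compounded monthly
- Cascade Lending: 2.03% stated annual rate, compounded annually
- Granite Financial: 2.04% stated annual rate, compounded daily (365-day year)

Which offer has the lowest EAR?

Redwood Lending

Redwood Lending: e^0.0064 − 1 = 0.642%
Cobalt Finance: (1 + 0.0141/12)^12 − 1 = 1.419%
Cascade Lending: compounded annually, EAR = 2.030%
Granite Financial: (1 + 0.0204/365)^365 − 1 = 2.061%
The lowest effective annual rate is Redwood Lending at 0.642%.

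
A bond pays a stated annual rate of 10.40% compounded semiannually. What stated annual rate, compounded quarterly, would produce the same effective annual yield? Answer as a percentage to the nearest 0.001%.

10.268%

EAR = (1 + 0.1040/2)^2 − 1 = 0.106704.
Solve (1 + r/4)^4 = 1.106704: r/4 = 1.106704^(1/4) − 1 = 0.025671, so r = 0.102682 = 10.268%.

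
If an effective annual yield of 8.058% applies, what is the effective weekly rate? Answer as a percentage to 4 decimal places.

0.1491%

The per-week rate i satisfies (1 + i)^52 = 1 + 0.08058.
i = 1.08058^(1/52) − 1 = 0.0014915 = 0.1491%.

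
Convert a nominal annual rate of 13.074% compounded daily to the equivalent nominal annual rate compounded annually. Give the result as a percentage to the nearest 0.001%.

13.964%

EAR = (1 + 0.13074/365)^365 − 1 = 0.139645.
Compounded annually, the equivalent nominal rate is the EAR itself: 13.964%.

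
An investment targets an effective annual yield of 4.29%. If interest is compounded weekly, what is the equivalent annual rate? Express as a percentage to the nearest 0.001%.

(1 + r/52)^52 − 1 = 0.0429, so 1 + r/52 = 1.0429^(1/52).
r/52 = 0.000808, so r = 0.042022 = 4.202%.

4.202%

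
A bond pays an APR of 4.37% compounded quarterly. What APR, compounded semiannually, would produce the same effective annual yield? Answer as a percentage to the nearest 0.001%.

EAR = (1 + 0.0437/4)^4 − 1 = 0.044421.
Solve (1 + r/2)^2 = 1.044421: r/2 = 1.044421^(1/2) − 1 = 0.021969, so r = 0.043939 = 4.394%.

4.394%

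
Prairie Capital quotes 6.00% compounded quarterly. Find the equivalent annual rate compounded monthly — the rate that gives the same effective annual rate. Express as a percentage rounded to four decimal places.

5.9702%

EAR = (1 + 0.0600/4)^4 − 1 = 0.061364.
Solve (1 + r/12)^12 = 1.061364: r/12 = 1.061364^(1/12) − 1 = 0.004975, so r = 0.059702 = 5.9702%.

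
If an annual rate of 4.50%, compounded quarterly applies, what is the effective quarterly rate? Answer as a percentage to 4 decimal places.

1.1250%

With a nominal annual rate compounded quarterly, the periodic rate is the nominal rate divided by 4.
i = 0.0450 / 4 = 0.0112500 = 1.1250%.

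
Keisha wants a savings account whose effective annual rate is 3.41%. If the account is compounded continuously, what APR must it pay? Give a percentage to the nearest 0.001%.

Continuous: nominal r satisfies e^r − 1 = 0.0341.
r = ln(1 + 0.0341) = ln(1.0341) = 0.033531 = 3.353%.

3.353%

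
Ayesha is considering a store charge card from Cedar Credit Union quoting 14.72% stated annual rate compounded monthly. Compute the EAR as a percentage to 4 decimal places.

15.7549%

EAR = (1 + 0.1472/12)^12 − 1.
= (1 + 0.012267)^12 − 1 = 1.157549 − 1 = 15.7549%.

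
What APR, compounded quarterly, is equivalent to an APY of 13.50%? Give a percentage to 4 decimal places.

(1 + r/4)^4 − 1 = 0.1350, so 1 + r/4 = 1.1350^(1/4).
r/4 = 0.032165, so r = 0.128658 = 12.8658%.

12.8658%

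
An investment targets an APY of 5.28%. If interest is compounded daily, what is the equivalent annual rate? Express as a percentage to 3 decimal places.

(1 + r/365)^365 − 1 = 0.0528, so 1 + r/365 = 1.0528^(1/365).
r/365 = 0.000141, so r = 0.051457 = 5.146%.

5.146%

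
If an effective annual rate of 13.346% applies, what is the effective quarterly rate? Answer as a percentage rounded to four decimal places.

The per-quarter rate i satisfies (1 + i)^4 = 1 + 0.13346.
i = 1.13346^(1/4) − 1 = 0.0318143 = 3.1814%.

3.1814%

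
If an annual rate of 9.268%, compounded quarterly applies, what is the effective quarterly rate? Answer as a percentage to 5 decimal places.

With a nominal annual rate compounded quarterly, the periodic rate is the nominal rate divided by 4.
i = 0.09268 / 4 = 0.0231700 = 2.31700%.

2.31700%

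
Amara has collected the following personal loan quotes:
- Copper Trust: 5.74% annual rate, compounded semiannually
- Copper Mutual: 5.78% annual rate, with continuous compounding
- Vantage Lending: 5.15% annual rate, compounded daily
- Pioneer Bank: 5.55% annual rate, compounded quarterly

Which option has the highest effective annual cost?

Copper Mutual

Copper Trust: (1 + 0.0574/2)^2 − 1 = 5.822%
Copper Mutual: e^0.0578 − 1 = 5.950%
Vantage Lending: (1 + 0.0515/365)^365 − 1 = 5.285%
Pioneer Bank: (1 + 0.0555/4)^4 − 1 = 5.667%
The highest effective annual rate is Copper Mutual at 5.950%.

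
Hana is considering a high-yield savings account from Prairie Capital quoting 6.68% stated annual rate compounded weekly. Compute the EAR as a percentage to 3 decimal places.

EAR = (1 + 0.0668/52)^52 − 1.
= (1 + 0.001285)^52 − 1 = 1.069036 − 1 = 6.904%.

6.904%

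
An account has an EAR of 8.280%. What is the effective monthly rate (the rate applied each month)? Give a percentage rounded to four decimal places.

0.6651%

The per-month rate i satisfies (1 + i)^12 = 1 + 0.08280.
i = 1.08280^(1/12) − 1 = 0.0066512 = 0.6651%.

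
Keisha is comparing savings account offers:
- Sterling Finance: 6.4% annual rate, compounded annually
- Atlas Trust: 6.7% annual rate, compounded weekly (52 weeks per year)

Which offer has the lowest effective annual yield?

Sterling Finance: compounded annually, EAR = 6.400%
Atlas Trust: (1 + 0.067/52)^52 − 1 = 6.925%
The lowest effective annual rate is Sterling Finance at 6.400%.

Sterling Finance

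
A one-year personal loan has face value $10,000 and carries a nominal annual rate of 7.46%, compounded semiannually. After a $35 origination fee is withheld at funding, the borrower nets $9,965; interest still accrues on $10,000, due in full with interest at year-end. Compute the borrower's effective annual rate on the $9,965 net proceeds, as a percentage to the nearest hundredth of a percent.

7.98%

Amount owed after one year: 10,000 × (1 + 0.0746/2)^2 = 10,000 × 1.075991 = $10,759.91.
Effective rate on net proceeds: 10,759.91 / 9,965 − 1 = 0.079770 = 7.98%.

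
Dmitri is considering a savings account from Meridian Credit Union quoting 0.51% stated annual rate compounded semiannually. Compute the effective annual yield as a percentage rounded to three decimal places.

EAR = (1 + 0.0051/2)^2 − 1.
= 1.005107 − 1 = 0.511%.

0.511%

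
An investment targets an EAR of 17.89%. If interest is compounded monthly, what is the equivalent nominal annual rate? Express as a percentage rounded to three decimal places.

(1 + r/12)^12 − 1 = 0.1789, so 1 + r/12 = 1.1789^(1/12).
r/12 = 0.013810, so r = 0.165716 = 16.572%.

16.572%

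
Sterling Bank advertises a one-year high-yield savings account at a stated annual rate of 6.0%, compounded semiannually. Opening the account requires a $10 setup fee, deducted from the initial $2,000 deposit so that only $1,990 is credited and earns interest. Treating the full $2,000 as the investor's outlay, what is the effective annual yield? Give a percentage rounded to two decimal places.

Value after one year: 1,990 × (1 + 0.060/2)^2 = 1,990 × 1.060900 = $2,111.19.
Effective yield on the $2,000 outlay: 2,111.19 / 2,000 − 1 = 0.055595 = 5.56%.

5.56%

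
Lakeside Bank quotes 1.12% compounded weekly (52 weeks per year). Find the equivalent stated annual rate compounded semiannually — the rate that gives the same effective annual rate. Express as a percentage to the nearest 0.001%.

EAR = (1 + 0.0112/52)^52 − 1 = 0.011262.
Solve (1 + r/2)^2 = 1.011262: r/2 = 1.011262^(1/2) − 1 = 0.005615, so r = 0.011230 = 1.123%.

1.123%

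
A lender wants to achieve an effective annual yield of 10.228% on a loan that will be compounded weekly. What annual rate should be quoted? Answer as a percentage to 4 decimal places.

(1 + r/52)^52 − 1 = 0.10228, so 1 + r/52 = 1.10228^(1/52).
r/52 = 0.001874, so r = 0.097472 = 9.7472%.

9.7472%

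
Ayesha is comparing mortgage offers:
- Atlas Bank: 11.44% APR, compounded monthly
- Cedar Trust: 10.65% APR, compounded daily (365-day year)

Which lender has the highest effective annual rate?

Atlas Bank: (1 + 0.1144/12)^12 − 1 = 12.059%
Cedar Trust: (1 + 0.1065/365)^365 − 1 = 11.236%
The highest effective annual rate is Atlas Bank at 12.059%.

Atlas Bank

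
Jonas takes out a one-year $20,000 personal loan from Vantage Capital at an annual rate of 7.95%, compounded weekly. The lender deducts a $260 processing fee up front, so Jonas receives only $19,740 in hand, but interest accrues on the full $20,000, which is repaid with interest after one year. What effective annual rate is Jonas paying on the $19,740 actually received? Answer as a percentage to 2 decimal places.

Amount owed after one year: 20,000 × (1 + 0.0795/52)^52 = 20,000 × 1.082680 = $21,653.60.
Effective rate on net proceeds: 21,653.60 / 19,740 − 1 = 0.096940 = 9.69%.

9.69%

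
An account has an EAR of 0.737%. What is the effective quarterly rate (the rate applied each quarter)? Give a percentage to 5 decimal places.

0.18374%

The per-quarter rate i satisfies (1 + i)^4 = 1 + 0.00737.
i = 1.00737^(1/4) − 1 = 0.0018374 = 0.18374%.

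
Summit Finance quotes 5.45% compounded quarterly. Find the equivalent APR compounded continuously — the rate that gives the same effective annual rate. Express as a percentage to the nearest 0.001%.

5.413%

EAR = (1 + 0.0545/4)^4 − 1 = 0.055624.
Equivalent continuous rate: r = ln(1 + 0.055624) = 0.054132 = 5.413%.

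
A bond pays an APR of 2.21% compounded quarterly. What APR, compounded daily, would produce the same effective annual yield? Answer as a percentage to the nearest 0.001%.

EAR = (1 + 0.0221/4)^4 − 1 = 0.022284.
Solve (1 + r/365)^365 = 1.022284: r/365 = 1.022284^(1/365) − 1 = 0.000060, so r = 0.022040 = 2.204%.

2.204%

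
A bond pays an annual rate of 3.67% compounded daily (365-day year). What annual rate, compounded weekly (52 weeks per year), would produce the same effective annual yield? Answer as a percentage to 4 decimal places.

EAR = (1 + 0.0367/365)^365 − 1 = 0.037380.
Solve (1 + r/52)^52 = 1.037380: r/52 = 1.037380^(1/52) − 1 = 0.000706, so r = 0.036711 = 3.6711%.

3.6711%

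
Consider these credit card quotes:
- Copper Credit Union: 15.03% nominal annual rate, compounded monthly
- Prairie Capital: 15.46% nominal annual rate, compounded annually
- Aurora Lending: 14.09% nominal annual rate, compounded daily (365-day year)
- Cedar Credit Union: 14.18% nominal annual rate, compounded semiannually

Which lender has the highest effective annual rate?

Copper Credit Union: (1 + 0.1503/12)^12 − 1 = 16.110%
Prairie Capital: compounded annually, EAR = 15.460%
Aurora Lending: (1 + 0.1409/365)^365 − 1 = 15.128%
Cedar Credit Union: (1 + 0.1418/2)^2 − 1 = 14.683%
The highest effective annual rate is Copper Credit Union at 16.110%.

Copper Credit Union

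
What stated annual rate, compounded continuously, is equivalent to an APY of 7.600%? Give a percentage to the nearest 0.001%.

Continuous: nominal r satisfies e^r − 1 = 0.07600.
r = ln(1 + 0.07600) = ln(1.07600) = 0.073250 = 7.325%.

7.325%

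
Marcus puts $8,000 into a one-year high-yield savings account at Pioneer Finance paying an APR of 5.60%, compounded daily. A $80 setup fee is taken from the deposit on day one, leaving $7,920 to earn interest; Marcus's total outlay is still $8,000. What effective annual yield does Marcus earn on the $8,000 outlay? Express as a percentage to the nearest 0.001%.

4.702%

Value after one year: 7,920 × (1 + 0.0560/365)^365 = 7,920 × 1.057593 = $8,376.14.
Effective yield on the $8,000 outlay: 8,376.14 / 8,000 − 1 = 0.047017 = 4.702%.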